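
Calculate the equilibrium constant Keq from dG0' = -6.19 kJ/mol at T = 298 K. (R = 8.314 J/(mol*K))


Keq = exp(-dG0 * 1000 / (R * T))
Keq = exp(-(-6.19) * 1000 / (8.314 * 298))
Keq = 12.1632

12.1632


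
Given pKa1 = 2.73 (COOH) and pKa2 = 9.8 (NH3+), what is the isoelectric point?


pI = (pKa1 + pKa2) / 2
pI = (2.73 + 9.8) / 2
pI = 6.265

6.265


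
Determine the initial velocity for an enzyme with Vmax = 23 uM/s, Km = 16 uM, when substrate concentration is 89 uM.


v = Vmax * [S] / (Km + [S])
v = 23 * 89 / (16 + 89)
v = 19.4952 uM/s

19.4952 uM/s


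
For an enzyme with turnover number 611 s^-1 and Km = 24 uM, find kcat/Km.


Catalytic efficiency = kcat / Km
= 611 / 24
= 25.4583 uM^-1*s^-1

25.4583 uM^-1*s^-1


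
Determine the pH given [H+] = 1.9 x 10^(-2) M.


pH = -log10([H+])
pH = -log10(1.9 x 10^(-2))
pH = 1.7212

1.7212


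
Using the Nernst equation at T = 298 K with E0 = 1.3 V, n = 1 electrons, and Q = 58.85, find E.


E = E0 - (RT/nF) * ln(Q)
E = 1.3 - (8.314 * 298 / (1 * 96485)) * ln(58.85)
E = 1.1954 V

1.1954 V


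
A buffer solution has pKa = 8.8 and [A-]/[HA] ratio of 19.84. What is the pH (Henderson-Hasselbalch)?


pH = pKa + log10([A-]/[HA])
pH = 8.8 + log10(19.84)
pH = 10.0975

10.0975


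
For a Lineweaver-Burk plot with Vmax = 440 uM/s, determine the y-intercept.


y-intercept = 1/Vmax
= 1/440
= 0.0023 s/uM

0.0023 s/uM


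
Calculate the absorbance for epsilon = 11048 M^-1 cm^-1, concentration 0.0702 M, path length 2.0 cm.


A = epsilon * c * l
A = 11048 * 0.0702 * 2.0
A = 1551.1392

1551.1392


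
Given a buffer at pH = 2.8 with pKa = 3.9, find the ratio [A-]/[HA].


[A-]/[HA] = 10^(pH - pKa)
= 10^(2.8 - 3.9)
= 0.0794

0.0794


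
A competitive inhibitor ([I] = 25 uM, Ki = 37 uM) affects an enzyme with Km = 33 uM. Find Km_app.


Km_app = Km * (1 + [I]/Ki)
Km_app = 33 * (1 + 25/37)
Km_app = 55.2973 uM

55.2973 uM


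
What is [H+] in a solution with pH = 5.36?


[H+] = 10^(-pH)
[H+] = 10^(-5.36)
[H+] = 4.365e-06 M

4.365e-06 M


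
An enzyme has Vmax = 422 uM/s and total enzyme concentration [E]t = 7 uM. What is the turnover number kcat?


kcat = Vmax / [E]t
kcat = 422 / 7
kcat = 60.2857 s^-1

60.2857 s^-1


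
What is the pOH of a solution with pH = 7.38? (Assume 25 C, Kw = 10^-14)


pOH = 14 - pH
pOH = 14 - 7.38
pOH = 6.62

6.62


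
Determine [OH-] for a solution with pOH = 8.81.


[OH-] = 10^(-pOH)
[OH-] = 10^(-8.81)
[OH-] = 1.549e-09 M

1.549e-09 M


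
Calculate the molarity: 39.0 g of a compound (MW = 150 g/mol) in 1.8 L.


C = (mass / MW) / volume
C = (39.0 / 150) / 1.8
C = 0.1444 M

0.1444 M


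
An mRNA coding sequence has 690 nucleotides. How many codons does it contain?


codons = nucleotides / 3
codons = 690 / 3 = 230

230


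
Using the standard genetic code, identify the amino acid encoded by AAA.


Standard genetic code lookup.
Codon AAA -> Lys

Lys


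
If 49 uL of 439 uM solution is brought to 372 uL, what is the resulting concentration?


C2 = C1 * V1 / V2
C2 = 439 * 49 / 372
C2 = 57.8253 uM

57.8253 uM


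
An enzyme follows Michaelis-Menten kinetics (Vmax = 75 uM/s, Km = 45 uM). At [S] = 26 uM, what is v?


v = Vmax * [S] / (Km + [S])
v = 75 * 26 / (45 + 26)
v = 27.4648 uM/s

27.4648 uM/s


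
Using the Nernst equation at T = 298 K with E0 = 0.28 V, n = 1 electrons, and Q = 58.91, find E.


E = E0 - (RT/nF) * ln(Q)
E = 0.28 - (8.314 * 298 / (1 * 96485)) * ln(58.91)
E = 0.1753 V

0.1753 V


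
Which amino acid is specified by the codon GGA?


Standard genetic code lookup.
Codon GGA -> Gly

Gly


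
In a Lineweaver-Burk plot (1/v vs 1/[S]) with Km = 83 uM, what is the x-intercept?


x-intercept = -1/Km
= -1/83
= -0.012 1/uM

-0.012 1/uM


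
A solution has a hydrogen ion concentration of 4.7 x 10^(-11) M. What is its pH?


pH = -log10([H+])
pH = -log10(4.7 x 10^(-11))
pH = 10.3279

10.3279


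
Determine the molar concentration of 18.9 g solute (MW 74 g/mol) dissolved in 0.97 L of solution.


C = (mass / MW) / volume
C = (18.9 / 74) / 0.97
C = 0.2633 M

0.2633 M


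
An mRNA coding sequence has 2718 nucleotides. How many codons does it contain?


codons = nucleotides / 3
codons = 2718 / 3 = 906

906


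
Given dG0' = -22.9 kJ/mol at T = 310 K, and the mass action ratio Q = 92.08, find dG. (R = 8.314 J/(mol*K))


dG = dG0' + RT * ln(Q) / 1000
dG = -22.9 + 8.314 * 310 * ln(92.08) / 1000
dG = -11.2436 kJ/mol

-11.2436 kJ/mol


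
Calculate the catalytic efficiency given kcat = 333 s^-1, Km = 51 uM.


Catalytic efficiency = kcat / Km
= 333 / 51
= 6.5294 uM^-1*s^-1

6.5294 uM^-1*s^-1


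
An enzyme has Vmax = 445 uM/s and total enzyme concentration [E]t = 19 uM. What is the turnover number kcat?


kcat = Vmax / [E]t
kcat = 445 / 19
kcat = 23.4211 s^-1

23.4211 s^-1


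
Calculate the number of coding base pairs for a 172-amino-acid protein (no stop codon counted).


Each amino acid = 1 codon = 3 bp
bp = 172 * 3 = 516 bp

516 bp


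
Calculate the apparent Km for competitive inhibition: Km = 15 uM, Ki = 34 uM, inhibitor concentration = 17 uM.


Km_app = Km * (1 + [I]/Ki)
Km_app = 15 * (1 + 17/34)
Km_app = 22.5 uM

22.5 uM


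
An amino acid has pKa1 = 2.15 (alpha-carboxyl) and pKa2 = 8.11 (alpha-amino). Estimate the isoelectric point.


pI = (pKa1 + pKa2) / 2
pI = (2.15 + 8.11) / 2
pI = 5.13

5.13


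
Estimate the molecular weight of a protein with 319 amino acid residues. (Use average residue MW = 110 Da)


MW = n_residues * 110 Da
MW = 319 * 110
MW = 35090 Da

35090 Da


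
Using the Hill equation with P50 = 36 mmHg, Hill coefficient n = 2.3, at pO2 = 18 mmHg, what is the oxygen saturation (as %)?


Y = pO2^n / (P50^n + pO2^n)
Y = 18^2.3 / (36^2.3 + 18^2.3)
Y = 16.88%

16.88%


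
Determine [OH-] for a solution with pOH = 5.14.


[OH-] = 10^(-pOH)
[OH-] = 10^(-5.14)
[OH-] = 7.244e-06 M

7.244e-06 M


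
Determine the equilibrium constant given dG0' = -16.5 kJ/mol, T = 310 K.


Keq = exp(-dG0 * 1000 / (R * T))
Keq = exp(-(-16.5) * 1000 / (8.314 * 310))
Keq = 603.0194

603.0194


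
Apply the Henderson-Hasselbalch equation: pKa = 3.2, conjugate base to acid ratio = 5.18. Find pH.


pH = pKa + log10([A-]/[HA])
pH = 3.2 + log10(5.18)
pH = 3.9143

3.9143


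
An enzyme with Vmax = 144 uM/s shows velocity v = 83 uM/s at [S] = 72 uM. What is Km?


Km = [S] * (Vmax - v) / v
Km = 72 * (144 - 83) / 83
Km = 52.9157 uM

52.9157 uM


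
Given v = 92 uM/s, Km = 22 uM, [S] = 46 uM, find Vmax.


Vmax = v * (Km + [S]) / [S]
Vmax = 92 * (22 + 46) / 46
Vmax = 136.0 uM/s

136.0 uM/s


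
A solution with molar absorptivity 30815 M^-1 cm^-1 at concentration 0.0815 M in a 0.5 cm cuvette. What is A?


A = epsilon * c * l
A = 30815 * 0.0815 * 0.5
A = 1255.7113

1255.7113


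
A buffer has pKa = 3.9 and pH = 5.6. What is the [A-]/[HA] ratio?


[A-]/[HA] = 10^(pH - pKa)
= 10^(5.6 - 3.9)
= 50.1187

50.1187


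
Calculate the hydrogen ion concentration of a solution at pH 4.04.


[H+] = 10^(-pH)
[H+] = 10^(-4.04)
[H+] = 9.120e-05 M

9.120e-05 M


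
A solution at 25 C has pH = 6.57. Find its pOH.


pOH = 14 - pH
pOH = 14 - 6.57
pOH = 7.43

7.43


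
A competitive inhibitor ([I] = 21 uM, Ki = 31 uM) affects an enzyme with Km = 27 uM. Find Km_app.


Km_app = Km * (1 + [I]/Ki)
Km_app = 27 * (1 + 21/31)
Km_app = 45.2903 uM

45.2903 uM


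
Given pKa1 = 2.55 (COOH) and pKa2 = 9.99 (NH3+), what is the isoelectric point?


pI = (pKa1 + pKa2) / 2
pI = (2.55 + 9.99) / 2
pI = 6.27

6.27


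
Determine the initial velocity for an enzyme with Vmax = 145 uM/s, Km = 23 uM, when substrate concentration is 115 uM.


v = Vmax * [S] / (Km + [S])
v = 145 * 115 / (23 + 115)
v = 120.8333 uM/s

120.8333 uM/s


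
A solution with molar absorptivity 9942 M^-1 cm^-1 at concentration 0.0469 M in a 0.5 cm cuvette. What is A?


A = epsilon * c * l
A = 9942 * 0.0469 * 0.5
A = 233.1399

233.1399


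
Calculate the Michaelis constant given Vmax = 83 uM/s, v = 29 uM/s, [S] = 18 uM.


Km = [S] * (Vmax - v) / v
Km = 18 * (83 - 29) / 29
Km = 33.5172 uM

33.5172 uM


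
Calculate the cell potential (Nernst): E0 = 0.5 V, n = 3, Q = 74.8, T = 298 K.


E = E0 - (RT/nF) * ln(Q)
E = 0.5 - (8.314 * 298 / (3 * 96485)) * ln(74.8)
E = 0.4631 V

0.4631 V


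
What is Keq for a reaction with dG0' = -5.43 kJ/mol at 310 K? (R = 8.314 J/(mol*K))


Keq = exp(-dG0 * 1000 / (R * T))
Keq = exp(-(-5.43) * 1000 / (8.314 * 310))
Keq = 8.2221

8.2221


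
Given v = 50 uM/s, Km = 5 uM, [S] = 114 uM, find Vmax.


Vmax = v * (Km + [S]) / [S]
Vmax = 50 * (5 + 114) / 114
Vmax = 52.193 uM/s

52.193 uM/s


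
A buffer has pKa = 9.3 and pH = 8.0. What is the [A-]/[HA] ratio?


[A-]/[HA] = 10^(pH - pKa)
= 10^(8.0 - 9.3)
= 0.0501

0.0501


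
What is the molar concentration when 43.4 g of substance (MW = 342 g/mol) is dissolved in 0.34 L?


C = (mass / MW) / volume
C = (43.4 / 342) / 0.34
C = 0.3732 M

0.3732 M


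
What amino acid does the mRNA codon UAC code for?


Standard genetic code lookup.
Codon UAC -> Tyr

Tyr


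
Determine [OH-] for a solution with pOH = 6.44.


[OH-] = 10^(-pOH)
[OH-] = 10^(-6.44)
[OH-] = 3.631e-07 M

3.631e-07 M


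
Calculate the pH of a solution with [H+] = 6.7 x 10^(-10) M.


pH = -log10([H+])
pH = -log10(6.7 x 10^(-10))
pH = 9.1739

9.1739


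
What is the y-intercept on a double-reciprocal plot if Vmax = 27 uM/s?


y-intercept = 1/Vmax
= 1/27
= 0.037 s/uM

0.037 s/uM


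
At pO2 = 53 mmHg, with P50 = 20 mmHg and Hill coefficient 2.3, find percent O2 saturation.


Y = pO2^n / (P50^n + pO2^n)
Y = 53^2.3 / (20^2.3 + 53^2.3)
Y = 90.39%

90.39%


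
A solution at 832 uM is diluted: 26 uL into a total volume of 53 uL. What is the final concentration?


C2 = C1 * V1 / V2
C2 = 832 * 26 / 53
C2 = 408.1509 uM

408.1509 uM


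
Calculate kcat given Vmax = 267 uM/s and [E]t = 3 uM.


kcat = Vmax / [E]t
kcat = 267 / 3
kcat = 89.0 s^-1

89.0 s^-1


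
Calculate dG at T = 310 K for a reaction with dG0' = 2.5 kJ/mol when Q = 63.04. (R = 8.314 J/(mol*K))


dG = dG0' + RT * ln(Q) / 1000
dG = 2.5 + 8.314 * 310 * ln(63.04) / 1000
dG = 13.1799 kJ/mol

13.1799 kJ/mol


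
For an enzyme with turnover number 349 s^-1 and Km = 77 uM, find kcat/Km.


Catalytic efficiency = kcat / Km
= 349 / 77
= 4.5325 uM^-1*s^-1

4.5325 uM^-1*s^-1


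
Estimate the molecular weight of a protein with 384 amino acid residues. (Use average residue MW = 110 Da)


MW = n_residues * 110 Da
MW = 384 * 110
MW = 42240 Da

42240 Da


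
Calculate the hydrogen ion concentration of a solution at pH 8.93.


[H+] = 10^(-pH)
[H+] = 10^(-8.93)
[H+] = 1.175e-09 M

1.175e-09 M


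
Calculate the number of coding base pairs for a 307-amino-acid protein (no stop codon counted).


Each amino acid = 1 codon = 3 bp
bp = 307 * 3 = 921 bp

921 bp


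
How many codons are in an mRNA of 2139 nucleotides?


codons = nucleotides / 3
codons = 2139 / 3 = 713

713


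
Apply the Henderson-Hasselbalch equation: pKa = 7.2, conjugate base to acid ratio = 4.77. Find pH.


pH = pKa + log10([A-]/[HA])
pH = 7.2 + log10(4.77)
pH = 7.8785

7.8785


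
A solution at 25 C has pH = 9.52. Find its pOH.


pOH = 14 - pH
pOH = 14 - 9.52
pOH = 4.48

4.48


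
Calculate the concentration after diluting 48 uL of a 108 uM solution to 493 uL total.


C2 = C1 * V1 / V2
C2 = 108 * 48 / 493
C2 = 10.5152 uM

10.5152 uM


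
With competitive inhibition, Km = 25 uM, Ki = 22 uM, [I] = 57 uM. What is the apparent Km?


Km_app = Km * (1 + [I]/Ki)
Km_app = 25 * (1 + 57/22)
Km_app = 89.7727 uM

89.7727 uM


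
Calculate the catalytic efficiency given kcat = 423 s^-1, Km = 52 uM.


Catalytic efficiency = kcat / Km
= 423 / 52
= 8.1346 uM^-1*s^-1

8.1346 uM^-1*s^-1


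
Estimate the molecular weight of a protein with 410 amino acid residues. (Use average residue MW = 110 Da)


MW = n_residues * 110 Da
MW = 410 * 110
MW = 45100 Da

45100 Da


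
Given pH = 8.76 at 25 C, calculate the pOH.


pOH = 14 - pH
pOH = 14 - 8.76
pOH = 5.24

5.24


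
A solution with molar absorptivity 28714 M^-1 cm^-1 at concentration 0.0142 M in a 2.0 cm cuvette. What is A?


A = epsilon * c * l
A = 28714 * 0.0142 * 2.0
A = 815.4776

815.4776


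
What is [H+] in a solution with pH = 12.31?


[H+] = 10^(-pH)
[H+] = 10^(-12.31)
[H+] = 4.898e-13 M

4.898e-13 M


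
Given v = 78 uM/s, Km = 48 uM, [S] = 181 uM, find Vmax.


Vmax = v * (Km + [S]) / [S]
Vmax = 78 * (48 + 181) / 181
Vmax = 98.6851 uM/s

98.6851 uM/s


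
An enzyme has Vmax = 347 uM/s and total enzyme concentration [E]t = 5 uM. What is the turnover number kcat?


kcat = Vmax / [E]t
kcat = 347 / 5
kcat = 69.4 s^-1

69.4 s^-1


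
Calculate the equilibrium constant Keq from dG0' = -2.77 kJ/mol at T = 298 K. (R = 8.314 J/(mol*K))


Keq = exp(-dG0 * 1000 / (R * T))
Keq = exp(-(-2.77) * 1000 / (8.314 * 298))
Keq = 3.0588

3.0588


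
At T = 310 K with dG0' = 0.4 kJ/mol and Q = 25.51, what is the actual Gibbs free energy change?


dG = dG0' + RT * ln(Q) / 1000
dG = 0.4 + 8.314 * 310 * ln(25.51) / 1000
dG = 8.7482 kJ/mol

8.7482 kJ/mol


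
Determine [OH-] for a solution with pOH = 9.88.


[OH-] = 10^(-pOH)
[OH-] = 10^(-9.88)
[OH-] = 1.318e-10 M

1.318e-10 M


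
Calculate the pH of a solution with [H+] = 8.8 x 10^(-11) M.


pH = -log10([H+])
pH = -log10(8.8 x 10^(-11))
pH = 10.0555

10.0555


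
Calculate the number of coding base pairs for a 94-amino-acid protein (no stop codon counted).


Each amino acid = 1 codon = 3 bp
bp = 94 * 3 = 282 bp

282 bp


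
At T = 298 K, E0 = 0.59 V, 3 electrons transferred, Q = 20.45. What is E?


E = E0 - (RT/nF) * ln(Q)
E = 0.59 - (8.314 * 298 / (3 * 96485)) * ln(20.45)
E = 0.5642 V

0.5642 V


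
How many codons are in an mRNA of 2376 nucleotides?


codons = nucleotides / 3
codons = 2376 / 3 = 792

792


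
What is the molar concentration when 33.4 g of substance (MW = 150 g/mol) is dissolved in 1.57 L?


C = (mass / MW) / volume
C = (33.4 / 150) / 1.57
C = 0.1418 M

0.1418 M


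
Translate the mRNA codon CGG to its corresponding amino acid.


Standard genetic code lookup.
Codon CGG -> Arg

Arg


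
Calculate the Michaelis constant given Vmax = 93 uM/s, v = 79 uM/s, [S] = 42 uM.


Km = [S] * (Vmax - v) / v
Km = 42 * (93 - 79) / 79
Km = 7.443 uM

7.443 uM


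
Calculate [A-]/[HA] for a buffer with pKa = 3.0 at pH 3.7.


[A-]/[HA] = 10^(pH - pKa)
= 10^(3.7 - 3.0)
= 5.0119

5.0119


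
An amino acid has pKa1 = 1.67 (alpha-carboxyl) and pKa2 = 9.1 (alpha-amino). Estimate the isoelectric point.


pI = (pKa1 + pKa2) / 2
pI = (1.67 + 9.1) / 2
pI = 5.385

5.385


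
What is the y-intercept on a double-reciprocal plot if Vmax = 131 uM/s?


y-intercept = 1/Vmax
= 1/131
= 0.0076 s/uM

0.0076 s/uM


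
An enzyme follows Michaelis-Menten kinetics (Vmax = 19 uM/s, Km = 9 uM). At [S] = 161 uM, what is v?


v = Vmax * [S] / (Km + [S])
v = 19 * 161 / (9 + 161)
v = 17.9941 uM/s

17.9941 uM/s


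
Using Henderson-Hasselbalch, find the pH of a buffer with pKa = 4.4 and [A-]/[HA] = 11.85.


pH = pKa + log10([A-]/[HA])
pH = 4.4 + log10(11.85)
pH = 5.4737

5.4737


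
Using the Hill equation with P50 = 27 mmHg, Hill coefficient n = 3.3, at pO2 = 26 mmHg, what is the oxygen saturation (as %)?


Y = pO2^n / (P50^n + pO2^n)
Y = 26^3.3 / (27^3.3 + 26^3.3)
Y = 46.89%

46.89%


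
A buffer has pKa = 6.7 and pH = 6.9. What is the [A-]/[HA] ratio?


[A-]/[HA] = 10^(pH - pKa)
= 10^(6.9 - 6.7)
= 1.5849

1.5849


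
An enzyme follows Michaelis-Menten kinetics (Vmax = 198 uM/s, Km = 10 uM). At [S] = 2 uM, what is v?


v = Vmax * [S] / (Km + [S])
v = 198 * 2 / (10 + 2)
v = 33.0 uM/s

33.0 uM/s


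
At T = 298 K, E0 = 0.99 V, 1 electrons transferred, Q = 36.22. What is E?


E = E0 - (RT/nF) * ln(Q)
E = 0.99 - (8.314 * 298 / (1 * 96485)) * ln(36.22)
E = 0.8978 V

0.8978 V


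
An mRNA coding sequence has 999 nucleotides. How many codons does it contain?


codons = nucleotides / 3
codons = 999 / 3 = 333

333


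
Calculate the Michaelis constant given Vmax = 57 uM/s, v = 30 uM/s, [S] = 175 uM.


Km = [S] * (Vmax - v) / v
Km = 175 * (57 - 30) / 30
Km = 157.5 uM

157.5 uM


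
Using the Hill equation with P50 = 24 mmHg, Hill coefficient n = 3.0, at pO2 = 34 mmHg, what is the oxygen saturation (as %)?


Y = pO2^n / (P50^n + pO2^n)
Y = 34^3.0 / (24^3.0 + 34^3.0)
Y = 73.98%

73.98%


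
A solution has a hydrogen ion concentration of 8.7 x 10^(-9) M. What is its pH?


pH = -log10([H+])
pH = -log10(8.7 x 10^(-9))
pH = 8.0605

8.0605


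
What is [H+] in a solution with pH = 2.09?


[H+] = 10^(-pH)
[H+] = 10^(-2.09)
[H+] = 0.0081 M

0.0081 M


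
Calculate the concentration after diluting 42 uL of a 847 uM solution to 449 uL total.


C2 = C1 * V1 / V2
C2 = 847 * 42 / 449
C2 = 79.2294 uM

79.2294 uM


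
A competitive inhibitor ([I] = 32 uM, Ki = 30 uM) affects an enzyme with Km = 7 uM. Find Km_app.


Km_app = Km * (1 + [I]/Ki)
Km_app = 7 * (1 + 32/30)
Km_app = 14.4667 uM

14.4667 uM


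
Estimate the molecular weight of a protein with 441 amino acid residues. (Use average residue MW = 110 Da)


MW = n_residues * 110 Da
MW = 441 * 110
MW = 48510 Da

48510 Da


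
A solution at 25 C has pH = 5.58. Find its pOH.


pOH = 14 - pH
pOH = 14 - 5.58
pOH = 8.42

8.42


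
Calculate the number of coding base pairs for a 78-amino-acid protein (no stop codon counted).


Each amino acid = 1 codon = 3 bp
bp = 78 * 3 = 234 bp

234 bp


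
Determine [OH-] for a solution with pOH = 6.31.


[OH-] = 10^(-pOH)
[OH-] = 10^(-6.31)
[OH-] = 4.898e-07 M

4.898e-07 M


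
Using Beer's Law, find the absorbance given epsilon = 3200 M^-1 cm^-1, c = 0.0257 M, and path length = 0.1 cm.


A = epsilon * c * l
A = 3200 * 0.0257 * 0.1
A = 8.224

8.224


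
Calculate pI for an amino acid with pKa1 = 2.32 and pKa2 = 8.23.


pI = (pKa1 + pKa2) / 2
pI = (2.32 + 8.23) / 2
pI = 5.275

5.275


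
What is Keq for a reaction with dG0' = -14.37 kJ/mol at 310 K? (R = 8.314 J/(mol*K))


Keq = exp(-dG0 * 1000 / (R * T))
Keq = exp(-(-14.37) * 1000 / (8.314 * 310))
Keq = 263.8856

263.8856


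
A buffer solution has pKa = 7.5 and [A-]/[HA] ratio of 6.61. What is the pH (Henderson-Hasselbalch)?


pH = pKa + log10([A-]/[HA])
pH = 7.5 + log10(6.61)
pH = 8.3202

8.3202


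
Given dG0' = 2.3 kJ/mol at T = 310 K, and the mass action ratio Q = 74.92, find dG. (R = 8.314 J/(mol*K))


dG = dG0' + RT * ln(Q) / 1000
dG = 2.3 + 8.314 * 310 * ln(74.92) / 1000
dG = 13.4249 kJ/mol

13.4249 kJ/mol


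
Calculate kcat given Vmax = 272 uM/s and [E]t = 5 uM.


kcat = Vmax / [E]t
kcat = 272 / 5
kcat = 54.4 s^-1

54.4 s^-1


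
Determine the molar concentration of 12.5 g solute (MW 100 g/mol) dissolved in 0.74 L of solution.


C = (mass / MW) / volume
C = (12.5 / 100) / 0.74
C = 0.1689 M

0.1689 M


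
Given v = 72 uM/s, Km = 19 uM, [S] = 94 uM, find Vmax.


Vmax = v * (Km + [S]) / [S]
Vmax = 72 * (19 + 94) / 94
Vmax = 86.5532 uM/s

86.5532 uM/s


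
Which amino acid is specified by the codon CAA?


Standard genetic code lookup.
Codon CAA -> Gln

Gln


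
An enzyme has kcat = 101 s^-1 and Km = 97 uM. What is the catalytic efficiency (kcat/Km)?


Catalytic efficiency = kcat / Km
= 101 / 97
= 1.0412 uM^-1*s^-1

1.0412 uM^-1*s^-1


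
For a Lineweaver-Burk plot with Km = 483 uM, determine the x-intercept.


x-intercept = -1/Km
= -1/483
= -0.0021 1/uM

-0.0021 1/uM


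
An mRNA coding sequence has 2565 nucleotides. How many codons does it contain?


codons = nucleotides / 3
codons = 2565 / 3 = 855

855


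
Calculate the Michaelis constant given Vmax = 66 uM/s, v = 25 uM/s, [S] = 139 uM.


Km = [S] * (Vmax - v) / v
Km = 139 * (66 - 25) / 25
Km = 227.96 uM

227.96 uM


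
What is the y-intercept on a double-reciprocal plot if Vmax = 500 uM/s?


y-intercept = 1/Vmax
= 1/500
= 0.002 s/uM

0.002 s/uM


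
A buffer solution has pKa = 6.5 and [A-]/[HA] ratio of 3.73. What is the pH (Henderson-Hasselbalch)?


pH = pKa + log10([A-]/[HA])
pH = 6.5 + log10(3.73)
pH = 7.0717

7.0717


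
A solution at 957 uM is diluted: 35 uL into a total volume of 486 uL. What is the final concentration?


C2 = C1 * V1 / V2
C2 = 957 * 35 / 486
C2 = 68.9198 uM

68.9198 uM


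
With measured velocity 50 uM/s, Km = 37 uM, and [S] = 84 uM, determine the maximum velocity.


Vmax = v * (Km + [S]) / [S]
Vmax = 50 * (37 + 84) / 84
Vmax = 72.0238 uM/s

72.0238 uM/s


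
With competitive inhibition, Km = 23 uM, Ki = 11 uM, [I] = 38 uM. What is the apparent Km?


Km_app = Km * (1 + [I]/Ki)
Km_app = 23 * (1 + 38/11)
Km_app = 102.4545 uM

102.4545 uM


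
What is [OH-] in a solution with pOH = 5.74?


[OH-] = 10^(-pOH)
[OH-] = 10^(-5.74)
[OH-] = 1.820e-06 M

1.820e-06 M


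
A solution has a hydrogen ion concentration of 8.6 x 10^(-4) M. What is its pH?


pH = -log10([H+])
pH = -log10(8.6 x 10^(-4))
pH = 3.0655

3.0655


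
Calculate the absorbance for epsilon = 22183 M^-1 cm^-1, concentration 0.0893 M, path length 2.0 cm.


A = epsilon * c * l
A = 22183 * 0.0893 * 2.0
A = 3961.8838

3961.8838


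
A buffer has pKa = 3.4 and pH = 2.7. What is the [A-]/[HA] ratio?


[A-]/[HA] = 10^(pH - pKa)
= 10^(2.7 - 3.4)
= 0.1995

0.1995


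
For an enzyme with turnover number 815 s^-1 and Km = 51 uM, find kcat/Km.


Catalytic efficiency = kcat / Km
= 815 / 51
= 15.9804 uM^-1*s^-1

15.9804 uM^-1*s^-1


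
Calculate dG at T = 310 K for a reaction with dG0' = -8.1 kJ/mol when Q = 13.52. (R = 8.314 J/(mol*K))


dG = dG0' + RT * ln(Q) / 1000
dG = -8.1 + 8.314 * 310 * ln(13.52) / 1000
dG = -1.3882 kJ/mol

-1.3882 kJ/mol


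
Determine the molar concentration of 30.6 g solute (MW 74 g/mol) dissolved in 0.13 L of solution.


C = (mass / MW) / volume
C = (30.6 / 74) / 0.13
C = 3.1809 M

3.1809 M


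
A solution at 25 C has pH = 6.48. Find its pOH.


pOH = 14 - pH
pOH = 14 - 6.48
pOH = 7.52

7.52


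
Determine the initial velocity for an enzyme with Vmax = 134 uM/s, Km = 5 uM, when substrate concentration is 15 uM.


v = Vmax * [S] / (Km + [S])
v = 134 * 15 / (5 + 15)
v = 100.5 uM/s

100.5 uM/s


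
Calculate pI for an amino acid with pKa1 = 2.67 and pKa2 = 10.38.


pI = (pKa1 + pKa2) / 2
pI = (2.67 + 10.38) / 2
pI = 6.525

6.525


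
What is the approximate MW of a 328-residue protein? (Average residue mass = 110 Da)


MW = n_residues * 110 Da
MW = 328 * 110
MW = 36080 Da

36080 Da


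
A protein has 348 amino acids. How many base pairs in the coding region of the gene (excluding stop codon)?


Each amino acid = 1 codon = 3 bp
bp = 348 * 3 = 1044 bp

1044 bp


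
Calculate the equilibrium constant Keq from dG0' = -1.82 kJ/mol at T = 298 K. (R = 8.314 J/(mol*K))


Keq = exp(-dG0 * 1000 / (R * T))
Keq = exp(-(-1.82) * 1000 / (8.314 * 298))
Keq = 2.0846

2.0846


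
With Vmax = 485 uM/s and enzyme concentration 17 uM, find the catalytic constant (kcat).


kcat = Vmax / [E]t
kcat = 485 / 17
kcat = 28.5294 s^-1

28.5294 s^-1


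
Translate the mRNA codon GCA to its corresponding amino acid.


Standard genetic code lookup.
Codon GCA -> Ala

Ala


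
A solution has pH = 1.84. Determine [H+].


[H+] = 10^(-pH)
[H+] = 10^(-1.84)
[H+] = 0.0145 M

0.0145 M


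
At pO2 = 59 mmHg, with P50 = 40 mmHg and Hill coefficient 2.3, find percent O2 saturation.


Y = pO2^n / (P50^n + pO2^n)
Y = 59^2.3 / (40^2.3 + 59^2.3)
Y = 70.97%

70.97%


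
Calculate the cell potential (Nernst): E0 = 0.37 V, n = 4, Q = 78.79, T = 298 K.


E = E0 - (RT/nF) * ln(Q)
E = 0.37 - (8.314 * 298 / (4 * 96485)) * ln(78.79)
E = 0.342 V

0.342 V


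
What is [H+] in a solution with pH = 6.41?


[H+] = 10^(-pH)
[H+] = 10^(-6.41)
[H+] = 3.890e-07 M

3.890e-07 M


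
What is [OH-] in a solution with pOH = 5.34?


[OH-] = 10^(-pOH)
[OH-] = 10^(-5.34)
[OH-] = 4.571e-06 M

4.571e-06 M


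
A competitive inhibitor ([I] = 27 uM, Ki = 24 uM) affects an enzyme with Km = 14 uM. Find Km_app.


Km_app = Km * (1 + [I]/Ki)
Km_app = 14 * (1 + 27/24)
Km_app = 29.75 uM

29.75 uM


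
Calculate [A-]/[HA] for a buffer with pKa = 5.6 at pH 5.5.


[A-]/[HA] = 10^(pH - pKa)
= 10^(5.5 - 5.6)
= 0.7943

0.7943


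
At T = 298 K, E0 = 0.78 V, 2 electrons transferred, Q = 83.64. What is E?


E = E0 - (RT/nF) * ln(Q)
E = 0.78 - (8.314 * 298 / (2 * 96485)) * ln(83.64)
E = 0.7232 V

0.7232 V


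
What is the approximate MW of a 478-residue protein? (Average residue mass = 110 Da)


MW = n_residues * 110 Da
MW = 478 * 110
MW = 52580 Da

52580 Da


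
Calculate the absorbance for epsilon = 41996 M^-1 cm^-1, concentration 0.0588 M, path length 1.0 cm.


A = epsilon * c * l
A = 41996 * 0.0588 * 1.0
A = 2469.3648

2469.3648


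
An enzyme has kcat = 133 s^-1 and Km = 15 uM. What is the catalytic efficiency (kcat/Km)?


Catalytic efficiency = kcat / Km
= 133 / 15
= 8.8667 uM^-1*s^-1

8.8667 uM^-1*s^-1


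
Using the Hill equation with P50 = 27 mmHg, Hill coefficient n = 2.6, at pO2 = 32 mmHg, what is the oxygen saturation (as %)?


Y = pO2^n / (P50^n + pO2^n)
Y = 32^2.6 / (27^2.6 + 32^2.6)
Y = 60.87%

60.87%


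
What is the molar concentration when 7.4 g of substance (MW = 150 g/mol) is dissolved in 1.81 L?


C = (mass / MW) / volume
C = (7.4 / 150) / 1.81
C = 0.0273 M

0.0273 M


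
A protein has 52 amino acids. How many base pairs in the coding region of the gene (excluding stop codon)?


Each amino acid = 1 codon = 3 bp
bp = 52 * 3 = 156 bp

156 bp


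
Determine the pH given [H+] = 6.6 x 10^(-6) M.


pH = -log10([H+])
pH = -log10(6.6 x 10^(-6))
pH = 5.1805

5.1805


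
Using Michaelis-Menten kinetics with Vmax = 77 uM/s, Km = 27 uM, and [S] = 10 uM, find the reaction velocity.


v = Vmax * [S] / (Km + [S])
v = 77 * 10 / (27 + 10)
v = 20.8108 uM/s

20.8108 uM/s


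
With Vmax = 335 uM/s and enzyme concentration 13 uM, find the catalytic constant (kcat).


kcat = Vmax / [E]t
kcat = 335 / 13
kcat = 25.7692 s^-1

25.7692 s^-1


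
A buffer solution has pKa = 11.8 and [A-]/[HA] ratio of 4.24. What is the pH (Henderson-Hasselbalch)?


pH = pKa + log10([A-]/[HA])
pH = 11.8 + log10(4.24)
pH = 12.4274

12.4274


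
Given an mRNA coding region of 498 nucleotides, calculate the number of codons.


codons = nucleotides / 3
codons = 498 / 3 = 166

166


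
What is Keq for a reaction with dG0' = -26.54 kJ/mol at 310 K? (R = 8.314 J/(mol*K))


Keq = exp(-dG0 * 1000 / (R * T))
Keq = exp(-(-26.54) * 1000 / (8.314 * 310))
Keq = 29656.5546

29656.5546


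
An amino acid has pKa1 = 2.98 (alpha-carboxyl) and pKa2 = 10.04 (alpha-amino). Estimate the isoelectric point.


pI = (pKa1 + pKa2) / 2
pI = (2.98 + 10.04) / 2
pI = 6.51

6.51


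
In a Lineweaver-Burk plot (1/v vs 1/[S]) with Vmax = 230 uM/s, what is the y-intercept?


y-intercept = 1/Vmax
= 1/230
= 0.0043 s/uM

0.0043 s/uM


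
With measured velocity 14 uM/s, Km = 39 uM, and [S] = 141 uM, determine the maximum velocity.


Vmax = v * (Km + [S]) / [S]
Vmax = 14 * (39 + 141) / 141
Vmax = 17.8723 uM/s

17.8723 uM/s


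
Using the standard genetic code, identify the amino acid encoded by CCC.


Standard genetic code lookup.
Codon CCC -> Pro

Pro


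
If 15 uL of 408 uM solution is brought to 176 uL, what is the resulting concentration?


C2 = C1 * V1 / V2
C2 = 408 * 15 / 176
C2 = 34.7727 uM

34.7727 uM


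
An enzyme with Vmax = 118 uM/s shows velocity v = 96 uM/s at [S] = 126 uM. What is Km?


Km = [S] * (Vmax - v) / v
Km = 126 * (118 - 96) / 96
Km = 28.875 uM

28.875 uM


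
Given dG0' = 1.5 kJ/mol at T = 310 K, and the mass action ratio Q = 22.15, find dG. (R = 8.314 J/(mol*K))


dG = dG0' + RT * ln(Q) / 1000
dG = 1.5 + 8.314 * 310 * ln(22.15) / 1000
dG = 9.4842 kJ/mol

9.4842 kJ/mol


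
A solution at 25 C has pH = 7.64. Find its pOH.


pOH = 14 - pH
pOH = 14 - 7.64
pOH = 6.36

6.36


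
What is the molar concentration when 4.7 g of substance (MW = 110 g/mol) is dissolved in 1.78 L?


C = (mass / MW) / volume
C = (4.7 / 110) / 1.78
C = 0.024 M

0.024 M


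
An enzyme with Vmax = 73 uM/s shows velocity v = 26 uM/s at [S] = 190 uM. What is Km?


Km = [S] * (Vmax - v) / v
Km = 190 * (73 - 26) / 26
Km = 343.4615 uM

343.4615 uM


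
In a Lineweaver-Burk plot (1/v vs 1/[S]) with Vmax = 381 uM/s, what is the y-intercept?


y-intercept = 1/Vmax
= 1/381
= 0.0026 s/uM

0.0026 s/uM


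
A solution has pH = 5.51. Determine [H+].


[H+] = 10^(-pH)
[H+] = 10^(-5.51)
[H+] = 3.090e-06 M

3.090e-06 M


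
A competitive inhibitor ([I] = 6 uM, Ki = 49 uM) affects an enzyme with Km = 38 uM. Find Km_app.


Km_app = Km * (1 + [I]/Ki)
Km_app = 38 * (1 + 6/49)
Km_app = 42.6531 uM

42.6531 uM


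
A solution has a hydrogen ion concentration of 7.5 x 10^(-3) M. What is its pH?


pH = -log10([H+])
pH = -log10(7.5 x 10^(-3))
pH = 2.1249

2.1249


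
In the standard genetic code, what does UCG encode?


Standard genetic code lookup.
Codon UCG -> Ser

Ser


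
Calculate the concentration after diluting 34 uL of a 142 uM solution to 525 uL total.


C2 = C1 * V1 / V2
C2 = 142 * 34 / 525
C2 = 9.1962 uM

9.1962 uM


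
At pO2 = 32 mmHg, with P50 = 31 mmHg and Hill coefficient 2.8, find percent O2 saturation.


Y = pO2^n / (P50^n + pO2^n)
Y = 32^2.8 / (31^2.8 + 32^2.8)
Y = 52.22%

52.22%


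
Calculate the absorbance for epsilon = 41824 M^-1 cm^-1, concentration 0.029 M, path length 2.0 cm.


A = epsilon * c * l
A = 41824 * 0.029 * 2.0
A = 2425.792

2425.792


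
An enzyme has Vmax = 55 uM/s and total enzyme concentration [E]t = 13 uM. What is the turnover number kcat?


kcat = Vmax / [E]t
kcat = 55 / 13
kcat = 4.2308 s^-1

4.2308 s^-1


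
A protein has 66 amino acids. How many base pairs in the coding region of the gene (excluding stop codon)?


Each amino acid = 1 codon = 3 bp
bp = 66 * 3 = 198 bp

198 bp


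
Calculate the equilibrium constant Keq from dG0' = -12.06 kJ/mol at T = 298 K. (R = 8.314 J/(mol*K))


Keq = exp(-dG0 * 1000 / (R * T))
Keq = exp(-(-12.06) * 1000 / (8.314 * 298))
Keq = 130.0175

130.0175


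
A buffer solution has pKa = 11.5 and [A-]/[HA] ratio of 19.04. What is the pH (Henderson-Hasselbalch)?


pH = pKa + log10([A-]/[HA])
pH = 11.5 + log10(19.04)
pH = 12.7797

12.7797


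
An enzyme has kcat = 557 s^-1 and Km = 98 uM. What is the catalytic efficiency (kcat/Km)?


Catalytic efficiency = kcat / Km
= 557 / 98
= 5.6837 uM^-1*s^-1

5.6837 uM^-1*s^-1


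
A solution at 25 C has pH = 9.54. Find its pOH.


pOH = 14 - pH
pOH = 14 - 9.54
pOH = 4.46

4.46


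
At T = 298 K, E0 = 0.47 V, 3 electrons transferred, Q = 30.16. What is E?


E = E0 - (RT/nF) * ln(Q)
E = 0.47 - (8.314 * 298 / (3 * 96485)) * ln(30.16)
E = 0.4408 V

0.4408 V


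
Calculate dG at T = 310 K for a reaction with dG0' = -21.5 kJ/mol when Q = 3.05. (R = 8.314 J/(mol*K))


dG = dG0' + RT * ln(Q) / 1000
dG = -21.5 + 8.314 * 310 * ln(3.05) / 1000
dG = -18.6259 kJ/mol

-18.6259 kJ/mol


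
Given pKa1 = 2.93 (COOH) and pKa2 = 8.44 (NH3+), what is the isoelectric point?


pI = (pKa1 + pKa2) / 2
pI = (2.93 + 8.44) / 2
pI = 5.685

5.685


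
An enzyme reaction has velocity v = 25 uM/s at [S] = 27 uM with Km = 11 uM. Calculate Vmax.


Vmax = v * (Km + [S]) / [S]
Vmax = 25 * (11 + 27) / 27
Vmax = 35.1852 uM/s

35.1852 uM/s


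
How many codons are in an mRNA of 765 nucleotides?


codons = nucleotides / 3
codons = 765 / 3 = 255

255


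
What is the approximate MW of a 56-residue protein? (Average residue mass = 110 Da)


MW = n_residues * 110 Da
MW = 56 * 110
MW = 6160 Da

6160 Da


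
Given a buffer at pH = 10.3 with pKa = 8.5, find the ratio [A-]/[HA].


[A-]/[HA] = 10^(pH - pKa)
= 10^(10.3 - 8.5)
= 63.0957

63.0957


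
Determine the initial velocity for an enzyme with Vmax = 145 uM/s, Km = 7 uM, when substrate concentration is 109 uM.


v = Vmax * [S] / (Km + [S])
v = 145 * 109 / (7 + 109)
v = 136.25 uM/s

136.25 uM/s


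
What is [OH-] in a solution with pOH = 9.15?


[OH-] = 10^(-pOH)
[OH-] = 10^(-9.15)
[OH-] = 7.079e-10 M

7.079e-10 M


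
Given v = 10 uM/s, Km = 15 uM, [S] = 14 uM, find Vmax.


Vmax = v * (Km + [S]) / [S]
Vmax = 10 * (15 + 14) / 14
Vmax = 20.7143 uM/s

20.7143 uM/s


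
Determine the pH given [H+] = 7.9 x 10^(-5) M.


pH = -log10([H+])
pH = -log10(7.9 x 10^(-5))
pH = 4.1024

4.1024


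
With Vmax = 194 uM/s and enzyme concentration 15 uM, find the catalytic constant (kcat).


kcat = Vmax / [E]t
kcat = 194 / 15
kcat = 12.9333 s^-1

12.9333 s^-1


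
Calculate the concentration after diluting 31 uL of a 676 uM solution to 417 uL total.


C2 = C1 * V1 / V2
C2 = 676 * 31 / 417
C2 = 50.2542 uM

50.2542 uM


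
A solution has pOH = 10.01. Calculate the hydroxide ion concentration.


[OH-] = 10^(-pOH)
[OH-] = 10^(-10.01)
[OH-] = 9.772e-11 M

9.772e-11 M


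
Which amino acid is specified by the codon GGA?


Standard genetic code lookup.
Codon GGA -> Gly

Gly


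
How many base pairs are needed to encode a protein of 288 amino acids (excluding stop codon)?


Each amino acid = 1 codon = 3 bp
bp = 288 * 3 = 864 bp

864 bp


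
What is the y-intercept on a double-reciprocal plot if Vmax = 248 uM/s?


y-intercept = 1/Vmax
= 1/248
= 0.004 s/uM

0.004 s/uM


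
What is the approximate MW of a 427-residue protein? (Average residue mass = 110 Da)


MW = n_residues * 110 Da
MW = 427 * 110
MW = 46970 Da

46970 Da


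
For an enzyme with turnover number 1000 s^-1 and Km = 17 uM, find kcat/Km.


Catalytic efficiency = kcat / Km
= 1000 / 17
= 58.8235 uM^-1*s^-1

58.8235 uM^-1*s^-1


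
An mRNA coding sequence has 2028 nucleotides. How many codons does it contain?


codons = nucleotides / 3
codons = 2028 / 3 = 676

676


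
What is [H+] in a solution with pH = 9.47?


[H+] = 10^(-pH)
[H+] = 10^(-9.47)
[H+] = 3.388e-10 M

3.388e-10 M


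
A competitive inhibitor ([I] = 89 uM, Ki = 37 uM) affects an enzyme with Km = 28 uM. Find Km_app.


Km_app = Km * (1 + [I]/Ki)
Km_app = 28 * (1 + 89/37)
Km_app = 95.3514 uM

95.3514 uM


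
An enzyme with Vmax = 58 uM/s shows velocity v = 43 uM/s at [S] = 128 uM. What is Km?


Km = [S] * (Vmax - v) / v
Km = 128 * (58 - 43) / 43
Km = 44.6512 uM

44.6512 uM


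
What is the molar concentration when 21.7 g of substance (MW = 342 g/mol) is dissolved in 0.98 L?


C = (mass / MW) / volume
C = (21.7 / 342) / 0.98
C = 0.0647 M

0.0647 M


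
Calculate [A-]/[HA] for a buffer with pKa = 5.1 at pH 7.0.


[A-]/[HA] = 10^(pH - pKa)
= 10^(7.0 - 5.1)
= 79.4328

79.4328


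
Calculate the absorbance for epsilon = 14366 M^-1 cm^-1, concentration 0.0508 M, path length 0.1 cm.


A = epsilon * c * l
A = 14366 * 0.0508 * 0.1
A = 72.9793

72.9793


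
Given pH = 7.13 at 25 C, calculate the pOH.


pOH = 14 - pH
pOH = 14 - 7.13
pOH = 6.87

6.87


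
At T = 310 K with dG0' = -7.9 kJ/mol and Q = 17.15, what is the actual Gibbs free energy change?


dG = dG0' + RT * ln(Q) / 1000
dG = -7.9 + 8.314 * 310 * ln(17.15) / 1000
dG = -0.5752 kJ/mol

-0.5752 kJ/mol


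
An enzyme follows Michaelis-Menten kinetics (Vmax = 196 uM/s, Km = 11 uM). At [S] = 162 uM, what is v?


v = Vmax * [S] / (Km + [S])
v = 196 * 162 / (11 + 162)
v = 183.5376 uM/s

183.5376 uM/s


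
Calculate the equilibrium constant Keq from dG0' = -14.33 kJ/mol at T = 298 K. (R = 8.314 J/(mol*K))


Keq = exp(-dG0 * 1000 / (R * T))
Keq = exp(-(-14.33) * 1000 / (8.314 * 298))
Keq = 325.0206

325.0206


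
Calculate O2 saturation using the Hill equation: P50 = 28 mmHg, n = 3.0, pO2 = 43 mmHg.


Y = pO2^n / (P50^n + pO2^n)
Y = 43^3.0 / (28^3.0 + 43^3.0)
Y = 78.36%

78.36%


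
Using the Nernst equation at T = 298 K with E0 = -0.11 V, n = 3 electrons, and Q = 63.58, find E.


E = E0 - (RT/nF) * ln(Q)
E = -0.11 - (8.314 * 298 / (3 * 96485)) * ln(63.58)
E = -0.1455 V

-0.1455 V


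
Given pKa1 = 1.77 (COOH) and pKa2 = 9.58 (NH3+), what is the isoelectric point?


pI = (pKa1 + pKa2) / 2
pI = (1.77 + 9.58) / 2
pI = 5.675

5.675


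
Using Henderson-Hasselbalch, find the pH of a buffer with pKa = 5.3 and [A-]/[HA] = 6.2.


pH = pKa + log10([A-]/[HA])
pH = 5.3 + log10(6.2)
pH = 6.0924

6.0924


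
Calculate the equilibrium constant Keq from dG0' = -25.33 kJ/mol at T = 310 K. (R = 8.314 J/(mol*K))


Keq = exp(-dG0 * 1000 / (R * T))
Keq = exp(-(-25.33) * 1000 / (8.314 * 310))
Keq = 18545.1237

18545.1237


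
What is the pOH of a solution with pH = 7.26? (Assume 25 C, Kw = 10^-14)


pOH = 14 - pH
pOH = 14 - 7.26
pOH = 6.74

6.74


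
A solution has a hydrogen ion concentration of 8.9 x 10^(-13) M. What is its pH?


pH = -log10([H+])
pH = -log10(8.9 x 10^(-13))
pH = 12.0506

12.0506


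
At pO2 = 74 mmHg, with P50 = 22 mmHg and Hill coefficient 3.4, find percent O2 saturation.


Y = pO2^n / (P50^n + pO2^n)
Y = 74^3.4 / (22^3.4 + 74^3.4)
Y = 98.41%

98.41%


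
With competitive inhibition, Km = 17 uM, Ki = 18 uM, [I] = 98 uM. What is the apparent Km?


Km_app = Km * (1 + [I]/Ki)
Km_app = 17 * (1 + 98/18)
Km_app = 109.5556 uM

109.5556 uM


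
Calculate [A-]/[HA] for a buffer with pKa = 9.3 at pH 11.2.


[A-]/[HA] = 10^(pH - pKa)
= 10^(11.2 - 9.3)
= 79.4328

79.4328


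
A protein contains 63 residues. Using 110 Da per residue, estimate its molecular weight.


MW = n_residues * 110 Da
MW = 63 * 110
MW = 6930 Da

6930 Da


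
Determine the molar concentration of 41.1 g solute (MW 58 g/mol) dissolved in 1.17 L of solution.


C = (mass / MW) / volume
C = (41.1 / 58) / 1.17
C = 0.6057 M

0.6057 M


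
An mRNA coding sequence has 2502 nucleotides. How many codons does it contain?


codons = nucleotides / 3
codons = 2502 / 3 = 834

834


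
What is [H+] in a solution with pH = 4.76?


[H+] = 10^(-pH)
[H+] = 10^(-4.76)
[H+] = 1.738e-05 M

1.738e-05 M


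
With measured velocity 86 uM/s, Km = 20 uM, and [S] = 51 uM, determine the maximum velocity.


Vmax = v * (Km + [S]) / [S]
Vmax = 86 * (20 + 51) / 51
Vmax = 119.7255 uM/s

119.7255 uM/s


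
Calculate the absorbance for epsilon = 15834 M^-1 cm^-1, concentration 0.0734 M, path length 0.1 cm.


A = epsilon * c * l
A = 15834 * 0.0734 * 0.1
A = 116.2216

116.2216


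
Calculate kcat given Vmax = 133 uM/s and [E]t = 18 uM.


kcat = Vmax / [E]t
kcat = 133 / 18
kcat = 7.3889 s^-1

7.3889 s^-1


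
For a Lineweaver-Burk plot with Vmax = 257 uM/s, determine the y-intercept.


y-intercept = 1/Vmax
= 1/257
= 0.0039 s/uM

0.0039 s/uM


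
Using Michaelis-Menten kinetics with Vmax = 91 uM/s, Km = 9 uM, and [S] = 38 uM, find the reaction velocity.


v = Vmax * [S] / (Km + [S])
v = 91 * 38 / (9 + 38)
v = 73.5745 uM/s

73.5745 uM/s


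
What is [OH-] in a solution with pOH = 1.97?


[OH-] = 10^(-pOH)
[OH-] = 10^(-1.97)
[OH-] = 0.0107 M

0.0107 M


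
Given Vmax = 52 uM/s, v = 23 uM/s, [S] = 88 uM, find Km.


Km = [S] * (Vmax - v) / v
Km = 88 * (52 - 23) / 23
Km = 110.9565 uM

110.9565 uM


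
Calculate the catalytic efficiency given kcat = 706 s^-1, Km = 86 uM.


Catalytic efficiency = kcat / Km
= 706 / 86
= 8.2093 uM^-1*s^-1

8.2093 uM^-1*s^-1
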